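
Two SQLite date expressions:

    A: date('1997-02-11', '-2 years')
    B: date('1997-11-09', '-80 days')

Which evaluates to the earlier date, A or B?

A

A = 1995-02-11.
B = 1997-08-21.
A is earlier.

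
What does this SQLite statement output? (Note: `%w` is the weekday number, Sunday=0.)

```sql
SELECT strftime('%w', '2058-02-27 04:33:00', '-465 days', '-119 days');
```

First apply '-465 days', '-119 days': 2058-02-27 04:33:00 → 2056-07-23 04:33:00.
2056-07-23 is a Sunday; with Sunday=0 that is 0.

0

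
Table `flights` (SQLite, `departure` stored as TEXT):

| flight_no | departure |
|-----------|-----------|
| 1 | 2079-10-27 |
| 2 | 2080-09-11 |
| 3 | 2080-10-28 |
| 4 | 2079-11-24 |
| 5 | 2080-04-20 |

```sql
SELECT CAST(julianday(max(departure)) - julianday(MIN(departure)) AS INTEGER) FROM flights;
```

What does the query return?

MIN = 2079-10-27, MAX = 2080-10-28.
4 days remain in October 2079 after the 27th (31 − 27).
Full months from November 2079 through September 2080 contribute their day counts.
Then 28 days into October 2080.
Total: 4 + 30 + 31 + 31 + 29 + 31 + 30 + 31 + 30 + 31 + 31 + 30 + 28 = 367.

367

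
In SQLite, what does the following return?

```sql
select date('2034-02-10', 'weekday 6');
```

`weekday 6` advances to the next Saturday; 2034-02-10 is a Friday, so it moves forward to 2034-02-11.

2034-02-11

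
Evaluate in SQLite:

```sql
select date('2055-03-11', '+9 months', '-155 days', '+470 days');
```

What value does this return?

Adding +9 months to 2055-03-11 gives 2055-12-11.
Applying '-155 days' to 2055-12-11: counting 155 days back gives 2055-07-09.
Applying '+470 days' to 2055-07-09: counting 470 days forward gives 2056-10-21.

2056-10-21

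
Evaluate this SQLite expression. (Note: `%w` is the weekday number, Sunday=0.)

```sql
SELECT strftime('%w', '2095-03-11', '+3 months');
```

6

First apply '+3 months': 2095-03-11 → 2095-06-11.
2095-06-11 is a Saturday; with Sunday=0 that is 6.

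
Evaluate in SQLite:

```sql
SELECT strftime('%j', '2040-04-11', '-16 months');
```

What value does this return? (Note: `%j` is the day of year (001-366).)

First apply '-16 months': 2040-04-11 → 2038-12-11.
Day-of-year for 2038-12-11: days since 2038-01-01 inclusive = 345, zero-padded to 345.

345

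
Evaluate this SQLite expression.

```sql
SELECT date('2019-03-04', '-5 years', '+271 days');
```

Adding -5 years to 2019-03-04 gives 2014-03-04.
Applying '+271 days' to 2014-03-04: counting 271 days forward gives 2014-11-30.

2014-11-30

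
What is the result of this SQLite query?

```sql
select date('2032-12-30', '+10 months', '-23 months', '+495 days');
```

2033-04-08

Adding +10 months to 2032-12-30 gives 2033-10-30.
Adding -23 months to 2033-10-30 gives 2031-11-30.
Applying '+495 days' to 2031-11-30: counting 495 days forward gives 2033-04-08.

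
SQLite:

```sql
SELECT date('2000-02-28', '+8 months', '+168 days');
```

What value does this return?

Adding +8 months to 2000-02-28 gives 2000-10-28.
Applying '+168 days' to 2000-10-28: counting 168 days forward gives 2001-04-14.

2001-04-14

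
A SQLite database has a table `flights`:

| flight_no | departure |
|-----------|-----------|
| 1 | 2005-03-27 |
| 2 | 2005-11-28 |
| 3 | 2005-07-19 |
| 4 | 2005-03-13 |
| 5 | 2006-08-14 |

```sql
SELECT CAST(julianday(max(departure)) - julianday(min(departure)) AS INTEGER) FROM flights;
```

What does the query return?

MIN = 2005-03-13, MAX = 2006-08-14.
18 days remain in March 2005 after the 13th (31 − 13).
Full months from April 2005 through July 2006 contribute their day counts.
Then 14 days into August 2006.
Total: 18 + 30 + 31 + 30 + 31 + 31 + 30 + 31 + 30 + 31 + 31 + 28 + 31 + 30 + 31 + 30 + 31 + 14 = 519.

519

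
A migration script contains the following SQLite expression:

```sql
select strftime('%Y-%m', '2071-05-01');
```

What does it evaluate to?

2071-05

`%Y-%m` extracts the year-month: 2071-05.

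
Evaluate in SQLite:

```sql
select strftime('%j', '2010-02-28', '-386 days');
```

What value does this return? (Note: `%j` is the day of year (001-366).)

038

First apply '-386 days': 2010-02-28 → 2009-02-07.
Day-of-year for 2009-02-07: days since 2009-01-01 inclusive = 38, zero-padded to 038.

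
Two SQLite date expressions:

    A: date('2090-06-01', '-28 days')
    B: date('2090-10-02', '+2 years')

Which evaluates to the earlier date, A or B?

A

A = 2090-05-04.
B = 2092-10-02.
A is earlier.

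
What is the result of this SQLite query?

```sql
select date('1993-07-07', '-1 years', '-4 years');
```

Adding -1 year to 1993-07-07 gives 1992-07-07.
Adding -4 years to 1992-07-07 gives 1988-07-07.

1988-07-07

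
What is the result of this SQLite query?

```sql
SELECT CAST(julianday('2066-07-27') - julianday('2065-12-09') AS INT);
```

22 days remain in December 2065 after the 9th (31 − 9).
Full months from January 2066 through June 2066 contribute their day counts.
Then 27 days into July 2066.
Total: 22 + 31 + 28 + 31 + 30 + 31 + 30 + 27 = 230.

230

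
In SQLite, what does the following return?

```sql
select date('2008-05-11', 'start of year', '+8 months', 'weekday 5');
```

`start of year` rewinds 2008-05-11 to 2008-01-01.
Adding +8 months to 2008-01-01 gives 2008-09-01.
`weekday 5` advances to the next Friday; 2008-09-01 is a Monday, so it moves forward to 2008-09-05.

2008-09-05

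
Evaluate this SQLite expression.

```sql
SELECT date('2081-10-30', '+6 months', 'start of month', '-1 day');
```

2082-03-31

Adding +6 months to 2081-10-30 gives 2082-04-30.
`start of month` rewinds 2082-04-30 to 2082-04-01.
Going back 1 day from 2082-04-01 reaches 2082-03-31 (last day of March, 31 days).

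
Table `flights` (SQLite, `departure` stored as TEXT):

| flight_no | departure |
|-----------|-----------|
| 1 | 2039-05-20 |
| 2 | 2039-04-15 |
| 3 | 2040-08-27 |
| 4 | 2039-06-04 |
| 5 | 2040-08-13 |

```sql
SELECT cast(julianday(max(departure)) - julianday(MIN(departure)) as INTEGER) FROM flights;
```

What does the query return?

MIN = 2039-04-15, MAX = 2040-08-27.
15 days remain in April 2039 after the 15th (30 − 15).
Full months from May 2039 through July 2040 contribute their day counts.
Then 27 days into August 2040.
Total: 15 + 31 + 30 + 31 + 31 + 30 + 31 + 30 + 31 + 31 + 29 + 31 + 30 + 31 + 30 + 31 + 27 = 500.

500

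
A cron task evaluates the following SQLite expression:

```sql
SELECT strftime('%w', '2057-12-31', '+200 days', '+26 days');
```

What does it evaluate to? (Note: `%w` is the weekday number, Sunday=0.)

First apply '+200 days', '+26 days': 2057-12-31 → 2058-08-14.
2058-08-14 is a Wednesday; with Sunday=0 that is 3.

3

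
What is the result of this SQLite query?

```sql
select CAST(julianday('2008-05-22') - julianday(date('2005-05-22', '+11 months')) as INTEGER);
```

Adding +11 months to 2005-05-22 gives 2006-04-22.
8 days remain in April 2006 after the 22nd (30 − 22).
Full months from May 2006 through April 2008 contribute their day counts.
Then 22 days into May 2008.
Total: 8 + 31 + 30 + 31 + 31 + 30 + 31 + 30 + 31 + 31 + 28 + 31 + 30 + 31 + 30 + 31 + 31 + 30 + 31 + 30 + 31 + 31 + 29 + 31 + 30 + 22 = 761.

761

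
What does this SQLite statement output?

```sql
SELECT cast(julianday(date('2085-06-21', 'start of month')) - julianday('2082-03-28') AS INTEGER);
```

1161

`start of month` rewinds 2085-06-21 to 2085-06-01.
3 days remain in March 2082 after the 28th (31 − 28).
Full months from April 2082 through May 2085 contribute their day counts.
Then 1 day into June 2085.
Total: 3 + 30 + 31 + 30 + 31 + 31 + 30 + 31 + 30 + 31 + 31 + 28 + 31 + 30 + 31 + 30 + 31 + 31 + 30 + 31 + 30 + 31 + 31 + 29 + 31 + 30 + 31 + 30 + 31 + 31 + 30 + 31 + 30 + 31 + 31 + 28 + 31 + 30 + 31 + 1 = 1161.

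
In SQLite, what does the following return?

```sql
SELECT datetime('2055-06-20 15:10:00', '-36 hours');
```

-36 hours from 2055-06-20 15:10:00 is 2055-06-19 03:10:00 (crosses midnight).

2055-06-19 03:10:00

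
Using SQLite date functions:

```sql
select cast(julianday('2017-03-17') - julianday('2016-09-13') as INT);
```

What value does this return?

17 days remain in September 2016 after the 13th (30 − 13).
October 2016: 31 days.
November 2016: 30 days.
December 2016: 31 days.
January 2017: 31 days.
February 2017: 28 days.
Then 17 days into March 2017.
Total: 17 + 31 + 30 + 31 + 31 + 28 + 17 = 185.

185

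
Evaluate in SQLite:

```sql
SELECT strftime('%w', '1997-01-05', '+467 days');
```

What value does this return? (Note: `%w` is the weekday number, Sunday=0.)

5

First apply '+467 days': 1997-01-05 → 1998-04-17.
1998-04-17 is a Friday; with Sunday=0 that is 5.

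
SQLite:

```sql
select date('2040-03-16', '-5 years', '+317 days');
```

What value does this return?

2036-01-27

Adding -5 years to 2040-03-16 gives 2035-03-16.
Applying '+317 days' to 2035-03-16: counting 317 days forward gives 2036-01-27.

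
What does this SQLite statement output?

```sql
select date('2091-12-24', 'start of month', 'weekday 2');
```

2091-12-04

`start of month` rewinds 2091-12-24 to 2091-12-01.
`weekday 2` advances to the next Tuesday; 2091-12-01 is a Saturday, so it moves forward to 2091-12-04.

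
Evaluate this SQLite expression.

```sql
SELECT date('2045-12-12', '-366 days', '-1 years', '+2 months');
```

2044-02-11

Applying '-366 days' to 2045-12-12: counting 366 days back gives 2044-12-11.
Adding -1 year to 2044-12-11 gives 2043-12-11.
Adding +2 months to 2043-12-11 gives 2044-02-11.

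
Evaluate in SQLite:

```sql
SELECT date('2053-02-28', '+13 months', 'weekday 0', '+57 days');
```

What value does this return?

2054-05-25

Adding +13 months to 2053-02-28 gives 2054-03-28.
`weekday 0` advances to the next Sunday; 2054-03-28 is a Saturday, so it moves forward to 2054-03-29.
Applying '+57 days' to 2054-03-29: counting 57 days forward gives 2054-05-25.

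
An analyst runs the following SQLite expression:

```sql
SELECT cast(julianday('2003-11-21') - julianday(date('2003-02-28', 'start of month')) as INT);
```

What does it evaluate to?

293

`start of month` rewinds 2003-02-28 to 2003-02-01.
27 days remain in February 2003 after the 1st (28 − 1).
Full months from March 2003 through October 2003 contribute their day counts.
Then 21 days into November 2003.
Total: 27 + 31 + 30 + 31 + 30 + 31 + 31 + 30 + 31 + 21 = 293.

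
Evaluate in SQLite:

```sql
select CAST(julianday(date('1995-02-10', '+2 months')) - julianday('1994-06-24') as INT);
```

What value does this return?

Adding +2 months to 1995-02-10 gives 1995-04-10.
6 days remain in June 1994 after the 24th (30 − 24).
Full months from July 1994 through March 1995 contribute their day counts.
Then 10 days into April 1995.
Total: 6 + 31 + 31 + 30 + 31 + 30 + 31 + 31 + 28 + 31 + 10 = 290.

290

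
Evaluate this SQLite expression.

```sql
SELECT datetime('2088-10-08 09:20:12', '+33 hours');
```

2088-10-09 18:20:12

+33 hours from 2088-10-08 09:20:12 is 2088-10-09 18:20:12 (crosses midnight).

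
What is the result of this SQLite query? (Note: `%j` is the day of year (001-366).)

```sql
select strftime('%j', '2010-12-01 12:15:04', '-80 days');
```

255

First apply '-80 days': 2010-12-01 12:15:04 → 2010-09-12 12:15:04.
Day-of-year for 2010-09-12: days since 2010-01-01 inclusive = 255, zero-padded to 255.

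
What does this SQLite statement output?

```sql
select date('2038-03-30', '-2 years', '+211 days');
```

Adding -2 years to 2038-03-30 gives 2036-03-30.
Applying '+211 days' to 2036-03-30: counting 211 days forward gives 2036-10-27.

2036-10-27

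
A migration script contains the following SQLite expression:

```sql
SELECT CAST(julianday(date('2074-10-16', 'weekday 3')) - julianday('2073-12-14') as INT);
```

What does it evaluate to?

307

`weekday 3` advances to the next Wednesday; 2074-10-16 is a Tuesday, so it moves forward to 2074-10-17.
17 days remain in December 2073 after the 14th (31 − 14).
Full months from January 2074 through September 2074 contribute their day counts.
Then 17 days into October 2074.
Total: 17 + 31 + 28 + 31 + 30 + 31 + 30 + 31 + 31 + 30 + 17 = 307.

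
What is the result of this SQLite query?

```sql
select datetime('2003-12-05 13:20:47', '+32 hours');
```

2003-12-06 21:20:47

+32 hours from 2003-12-05 13:20:47 is 2003-12-06 21:20:47 (crosses midnight).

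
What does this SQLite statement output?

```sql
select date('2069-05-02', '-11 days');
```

2069-04-21

Going back 2 days from 2069-05-02 reaches 2069-04-30 (last day of April, 30 days).
Going back 9 days within April lands on 2069-04-21.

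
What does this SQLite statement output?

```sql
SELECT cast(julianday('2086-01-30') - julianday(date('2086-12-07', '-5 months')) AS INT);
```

Adding -5 months to 2086-12-07 gives 2086-07-07.
1 day remains in January 2086 after the 30th (31 − 30).
February 2086: 28 days.
March 2086: 31 days.
April 2086: 30 days.
May 2086: 31 days.
June 2086: 30 days.
Then 7 days into July 2086.
Total: 1 + 28 + 31 + 30 + 31 + 30 + 7 = 158.
The subtraction is earlier − later, so the result is −158 → -158.

-158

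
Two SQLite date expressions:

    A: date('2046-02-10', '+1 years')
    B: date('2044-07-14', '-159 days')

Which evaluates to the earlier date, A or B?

B

A = 2047-02-10.
B = 2044-02-06.
B is earlier.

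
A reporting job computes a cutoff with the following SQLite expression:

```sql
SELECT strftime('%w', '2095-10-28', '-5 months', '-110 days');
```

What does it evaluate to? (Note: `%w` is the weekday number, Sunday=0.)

1

First apply '-5 months', '-110 days': 2095-10-28 → 2095-02-07.
2095-02-07 is a Monday; with Sunday=0 that is 1.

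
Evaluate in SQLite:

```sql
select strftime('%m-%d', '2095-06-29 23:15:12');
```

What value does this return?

`%m-%d` extracts the month-day: 06-29.

06-29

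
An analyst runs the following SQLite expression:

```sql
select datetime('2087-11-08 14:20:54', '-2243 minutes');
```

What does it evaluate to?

2087-11-07 00:57:54

2243 minutes = 37h 23m; -2243 minutes from 2087-11-08 14:20:54 is 2087-11-07 00:57:54 (crosses midnight).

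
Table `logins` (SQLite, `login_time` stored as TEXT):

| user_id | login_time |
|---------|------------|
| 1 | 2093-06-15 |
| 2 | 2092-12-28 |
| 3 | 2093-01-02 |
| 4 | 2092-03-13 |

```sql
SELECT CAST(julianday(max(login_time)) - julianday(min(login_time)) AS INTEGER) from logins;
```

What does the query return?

459

MIN = 2092-03-13, MAX = 2093-06-15.
18 days remain in March 2092 after the 13th (31 − 13).
Full months from April 2092 through May 2093 contribute their day counts.
Then 15 days into June 2093.
Total: 18 + 30 + 31 + 30 + 31 + 31 + 30 + 31 + 30 + 31 + 31 + 28 + 31 + 30 + 31 + 15 = 459.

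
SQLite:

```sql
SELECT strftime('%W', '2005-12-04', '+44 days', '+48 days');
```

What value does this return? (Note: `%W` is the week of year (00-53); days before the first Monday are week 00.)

10

First apply '+44 days', '+48 days': 2005-12-04 → 2006-03-06.
2006-03-06 is a Monday. SQLite's %W counts Mondays since the year started; the result is 10.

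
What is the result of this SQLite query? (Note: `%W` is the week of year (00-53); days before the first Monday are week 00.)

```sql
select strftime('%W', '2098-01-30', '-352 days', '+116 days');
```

22

First apply '-352 days', '+116 days': 2098-01-30 → 2097-06-08.
2097-06-08 is a Saturday. SQLite's %W counts Mondays since the year started; the result is 22.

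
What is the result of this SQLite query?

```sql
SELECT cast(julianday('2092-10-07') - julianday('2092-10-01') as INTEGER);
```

6

Both dates are in October 2092: 7 − 1 = 6.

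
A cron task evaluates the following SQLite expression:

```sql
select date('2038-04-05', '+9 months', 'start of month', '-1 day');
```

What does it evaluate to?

2038-12-31

Adding +9 months to 2038-04-05 gives 2039-01-05.
`start of month` rewinds 2039-01-05 to 2039-01-01.
Going back 1 day from 2039-01-01 reaches 2038-12-31 (last day of December, 31 days).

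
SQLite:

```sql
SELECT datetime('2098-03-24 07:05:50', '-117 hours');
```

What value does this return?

2098-03-19 10:05:50

-117 hours from 2098-03-24 07:05:50 is 2098-03-19 10:05:50 (crosses midnight).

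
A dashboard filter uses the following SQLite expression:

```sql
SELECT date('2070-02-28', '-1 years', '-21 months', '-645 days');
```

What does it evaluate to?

Adding -1 year to 2070-02-28 gives 2069-02-28.
Adding -21 months to 2069-02-28 gives 2067-05-28.
Applying '-645 days' to 2067-05-28: counting 645 days back gives 2065-08-21.

2065-08-21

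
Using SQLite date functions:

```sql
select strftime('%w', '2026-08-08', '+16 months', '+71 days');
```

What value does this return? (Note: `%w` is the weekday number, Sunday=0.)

First apply '+16 months', '+71 days': 2026-08-08 → 2028-02-17.
2028-02-17 is a Thursday; with Sunday=0 that is 4.

4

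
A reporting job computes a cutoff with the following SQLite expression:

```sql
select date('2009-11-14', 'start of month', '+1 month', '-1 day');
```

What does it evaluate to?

`start of month` rewinds 2009-11-14 to 2009-11-01.
Adding +1 month to 2009-11-01 gives 2009-12-01.
Going back 1 day from 2009-12-01 reaches 2009-11-30 (last day of November, 30 days).

2009-11-30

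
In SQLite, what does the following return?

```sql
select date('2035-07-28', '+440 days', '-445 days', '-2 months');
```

Applying '+440 days' to 2035-07-28: counting 440 days forward gives 2036-10-10.
Applying '-445 days' to 2036-10-10: counting 445 days back gives 2035-07-23.
Adding -2 months to 2035-07-23 gives 2035-05-23.

2035-05-23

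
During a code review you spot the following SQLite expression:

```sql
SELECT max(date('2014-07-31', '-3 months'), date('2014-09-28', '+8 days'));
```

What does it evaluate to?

date('2014-07-31', '-3 months') → 2014-05-01.
date('2014-09-28', '+8 days') → 2014-10-06.
Later of the two is 2014-10-06.

2014-10-06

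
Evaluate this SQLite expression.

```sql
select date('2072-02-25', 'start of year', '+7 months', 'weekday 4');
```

2072-08-04

`start of year` rewinds 2072-02-25 to 2072-01-01.
Adding +7 months to 2072-01-01 gives 2072-08-01.
`weekday 4` advances to the next Thursday; 2072-08-01 is a Monday, so it moves forward to 2072-08-04.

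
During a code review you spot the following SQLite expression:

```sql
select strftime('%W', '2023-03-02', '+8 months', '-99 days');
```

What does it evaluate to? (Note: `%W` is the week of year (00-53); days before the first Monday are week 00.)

30

First apply '+8 months', '-99 days': 2023-03-02 → 2023-07-26.
2023-07-26 is a Wednesday. SQLite's %W counts Mondays since the year started; the result is 30.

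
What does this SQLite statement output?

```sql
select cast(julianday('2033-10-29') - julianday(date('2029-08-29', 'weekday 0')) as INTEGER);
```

1518

`weekday 0` advances to the next Sunday; 2029-08-29 is a Wednesday, so it moves forward to 2029-09-02.
28 days remain in September 2029 after the 2nd (30 − 2).
Full months from October 2029 through September 2033 contribute their day counts.
Then 29 days into October 2033.
Total: 28 + 31 + 30 + 31 + 31 + 28 + 31 + 30 + 31 + 30 + 31 + 31 + 30 + 31 + 30 + 31 + 31 + 28 + 31 + 30 + 31 + 30 + 31 + 31 + 30 + 31 + 30 + 31 + 31 + 29 + 31 + 30 + 31 + 30 + 31 + 31 + 30 + 31 + 30 + 31 + 31 + 28 + 31 + 30 + 31 + 30 + 31 + 31 + 30 + 29 = 1518.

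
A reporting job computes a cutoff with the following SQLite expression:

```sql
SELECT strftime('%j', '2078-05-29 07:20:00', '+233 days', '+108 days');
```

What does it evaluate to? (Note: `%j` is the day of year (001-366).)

First apply '+233 days', '+108 days': 2078-05-29 07:20:00 → 2079-05-05 07:20:00.
Day-of-year for 2079-05-05: days since 2079-01-01 inclusive = 125, zero-padded to 125.

125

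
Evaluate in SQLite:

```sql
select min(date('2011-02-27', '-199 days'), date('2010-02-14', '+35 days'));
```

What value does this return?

2010-03-21

date('2011-02-27', '-199 days') → 2010-08-12.
date('2010-02-14', '+35 days') → 2010-03-21.
Earlier of the two is 2010-03-21.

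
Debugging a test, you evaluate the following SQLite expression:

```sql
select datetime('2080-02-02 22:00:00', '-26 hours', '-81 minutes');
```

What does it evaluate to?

-26 hours from 2080-02-02 22:00:00 is 2080-02-01 20:00:00 (crosses midnight).
81 minutes = 1h 21m; -81 minutes from 2080-02-01 20:00:00 is 2080-02-01 18:39:00.

2080-02-01 18:39:00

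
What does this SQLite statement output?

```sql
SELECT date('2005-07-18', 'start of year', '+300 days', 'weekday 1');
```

2005-10-31

`start of year` rewinds 2005-07-18 to 2005-01-01.
Applying '+300 days' to 2005-01-01: counting 300 days forward gives 2005-10-28.
`weekday 1` advances to the next Monday; 2005-10-28 is a Friday, so it moves forward to 2005-10-31.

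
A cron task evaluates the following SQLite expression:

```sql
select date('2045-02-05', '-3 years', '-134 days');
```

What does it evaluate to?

2041-09-24

Adding -3 years to 2045-02-05 gives 2042-02-05.
Applying '-134 days' to 2042-02-05: counting 134 days back gives 2041-09-24.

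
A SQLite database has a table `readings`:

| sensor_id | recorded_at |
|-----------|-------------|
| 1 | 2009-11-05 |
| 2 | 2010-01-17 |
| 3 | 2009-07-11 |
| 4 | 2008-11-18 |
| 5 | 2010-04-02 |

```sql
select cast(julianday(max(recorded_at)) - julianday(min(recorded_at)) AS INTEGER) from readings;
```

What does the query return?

MIN = 2008-11-18, MAX = 2010-04-02.
12 days remain in November 2008 after the 18th (30 − 18).
Full months from December 2008 through March 2010 contribute their day counts.
Then 2 days into April 2010.
Total: 12 + 31 + 31 + 28 + 31 + 30 + 31 + 30 + 31 + 31 + 30 + 31 + 30 + 31 + 31 + 28 + 31 + 2 = 500.

500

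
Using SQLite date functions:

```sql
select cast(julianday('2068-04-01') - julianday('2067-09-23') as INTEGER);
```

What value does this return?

191

7 days remain in September 2067 after the 23rd (30 − 23).
Full months from October 2067 through March 2068 contribute their day counts.
Then 1 day into April 2068.
Total: 7 + 31 + 30 + 31 + 31 + 29 + 31 + 1 = 191.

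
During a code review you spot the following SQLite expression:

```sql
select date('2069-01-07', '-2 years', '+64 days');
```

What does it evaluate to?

2067-03-12

Adding -2 years to 2069-01-07 gives 2067-01-07.
Applying '+64 days' to 2067-01-07: counting 64 days forward gives 2067-03-12.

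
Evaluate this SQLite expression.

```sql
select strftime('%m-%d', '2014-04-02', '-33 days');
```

First apply '-33 days': 2014-04-02 → 2014-02-28.
`%m-%d` extracts the month-day: 02-28.

02-28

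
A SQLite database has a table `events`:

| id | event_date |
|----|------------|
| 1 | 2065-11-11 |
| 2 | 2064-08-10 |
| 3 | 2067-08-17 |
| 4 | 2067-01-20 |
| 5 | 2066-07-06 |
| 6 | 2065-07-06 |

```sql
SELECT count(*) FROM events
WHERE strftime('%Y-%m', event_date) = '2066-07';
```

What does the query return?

1

Rows with year-month 2066-07: 2066-07-06 → 1.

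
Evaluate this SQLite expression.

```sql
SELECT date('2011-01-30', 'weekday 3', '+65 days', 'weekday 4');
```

`weekday 3` advances to the next Wednesday; 2011-01-30 is a Sunday, so it moves forward to 2011-02-02.
Applying '+65 days' to 2011-02-02: counting 65 days forward gives 2011-04-08.
`weekday 4` advances to the next Thursday; 2011-04-08 is a Friday, so it moves forward to 2011-04-14.

2011-04-14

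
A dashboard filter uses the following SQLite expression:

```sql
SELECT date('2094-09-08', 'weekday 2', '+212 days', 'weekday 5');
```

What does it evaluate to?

2095-04-15

`weekday 2` advances to the next Tuesday; 2094-09-08 is a Wednesday, so it moves forward to 2094-09-14.
Applying '+212 days' to 2094-09-14: counting 212 days forward gives 2095-04-14.
`weekday 5` advances to the next Friday; 2095-04-14 is a Thursday, so it moves forward to 2095-04-15.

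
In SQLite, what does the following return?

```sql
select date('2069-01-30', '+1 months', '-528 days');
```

2067-09-21

Adding +1 month to 2069-01-30 targets 2069-02-30. February 2069 has only 28 days, so SQLite normalizes the 2-day overflow forward to 2069-03-02.
Applying '-528 days' to 2069-03-02: counting 528 days back gives 2067-09-21.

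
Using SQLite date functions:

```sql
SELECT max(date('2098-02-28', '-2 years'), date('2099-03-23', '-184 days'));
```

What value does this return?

2098-09-20

date('2098-02-28', '-2 years') → 2096-02-28.
date('2099-03-23', '-184 days') → 2098-09-20.
Later of the two is 2098-09-20.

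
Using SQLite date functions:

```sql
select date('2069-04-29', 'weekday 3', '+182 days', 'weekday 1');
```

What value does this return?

`weekday 3` advances to the next Wednesday; 2069-04-29 is a Monday, so it moves forward to 2069-05-01.
Applying '+182 days' to 2069-05-01: counting 182 days forward gives 2069-10-30.
`weekday 1` advances to the next Monday; 2069-10-30 is a Wednesday, so it moves forward to 2069-11-04.

2069-11-04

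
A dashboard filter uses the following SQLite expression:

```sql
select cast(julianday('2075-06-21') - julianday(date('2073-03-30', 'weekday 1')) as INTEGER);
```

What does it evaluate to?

`weekday 1` advances to the next Monday; 2073-03-30 is a Thursday, so it moves forward to 2073-04-03.
27 days remain in April 2073 after the 3rd (30 − 3).
Full months from May 2073 through May 2075 contribute their day counts.
Then 21 days into June 2075.
Total: 27 + 31 + 30 + 31 + 31 + 30 + 31 + 30 + 31 + 31 + 28 + 31 + 30 + 31 + 30 + 31 + 31 + 30 + 31 + 30 + 31 + 31 + 28 + 31 + 30 + 31 + 21 = 809.

809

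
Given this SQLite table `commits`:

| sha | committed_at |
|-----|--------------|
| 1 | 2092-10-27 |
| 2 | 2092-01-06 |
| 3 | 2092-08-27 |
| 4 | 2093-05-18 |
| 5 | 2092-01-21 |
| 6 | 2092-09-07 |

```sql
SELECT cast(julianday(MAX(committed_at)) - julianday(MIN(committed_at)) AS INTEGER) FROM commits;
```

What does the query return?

498

MIN = 2092-01-06, MAX = 2093-05-18.
25 days remain in January 2092 after the 6th (31 − 6).
Full months from February 2092 through April 2093 contribute their day counts.
Then 18 days into May 2093.
Total: 25 + 29 + 31 + 30 + 31 + 30 + 31 + 31 + 30 + 31 + 30 + 31 + 31 + 28 + 31 + 30 + 18 = 498.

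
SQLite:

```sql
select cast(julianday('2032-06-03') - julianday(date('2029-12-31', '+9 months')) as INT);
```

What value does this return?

611

Adding +9 months to 2029-12-31 targets 2030-09-31. September 2030 has only 30 days, so SQLite normalizes the 1-day overflow forward to 2030-10-01.
30 days remain in October 2030 after the 1st (31 − 1).
Full months from November 2030 through May 2032 contribute their day counts.
Then 3 days into June 2032.
Total: 30 + 30 + 31 + 31 + 28 + 31 + 30 + 31 + 30 + 31 + 31 + 30 + 31 + 30 + 31 + 31 + 29 + 31 + 30 + 31 + 3 = 611.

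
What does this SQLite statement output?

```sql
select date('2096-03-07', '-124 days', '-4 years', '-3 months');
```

Applying '-124 days' to 2096-03-07: counting 124 days back gives 2095-11-04.
Adding -4 years to 2095-11-04 gives 2091-11-04.
Adding -3 months to 2091-11-04 gives 2091-08-04.

2091-08-04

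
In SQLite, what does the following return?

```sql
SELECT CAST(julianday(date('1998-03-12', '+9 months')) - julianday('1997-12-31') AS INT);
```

346

Adding +9 months to 1998-03-12 gives 1998-12-12.
0 days remain in December 1997 after the 31st (31 − 31).
Full months from January 1998 through November 1998 contribute their day counts.
Then 12 days into December 1998.
Total: 0 + 31 + 28 + 31 + 30 + 31 + 30 + 31 + 31 + 30 + 31 + 30 + 12 = 346.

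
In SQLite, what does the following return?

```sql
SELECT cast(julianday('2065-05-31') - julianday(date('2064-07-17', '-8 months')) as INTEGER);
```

Adding -8 months to 2064-07-17 gives 2063-11-17.
13 days remain in November 2063 after the 17th (30 − 17).
Full months from December 2063 through April 2065 contribute their day counts.
Then 31 days into May 2065.
Total: 13 + 31 + 31 + 29 + 31 + 30 + 31 + 30 + 31 + 31 + 30 + 31 + 30 + 31 + 31 + 28 + 31 + 30 + 31 = 561.

561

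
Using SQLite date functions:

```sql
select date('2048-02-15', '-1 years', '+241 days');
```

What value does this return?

2047-10-14

Adding -1 year to 2048-02-15 gives 2047-02-15.
Applying '+241 days' to 2047-02-15: counting 241 days forward gives 2047-10-14.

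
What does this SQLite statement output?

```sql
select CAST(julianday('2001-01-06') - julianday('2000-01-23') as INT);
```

349

8 days remain in January 2000 after the 23rd (31 − 23).
Full months from February 2000 through December 2000 contribute their day counts.
Then 6 days into January 2001.
Total: 8 + 29 + 31 + 30 + 31 + 30 + 31 + 31 + 30 + 31 + 30 + 31 + 6 = 349.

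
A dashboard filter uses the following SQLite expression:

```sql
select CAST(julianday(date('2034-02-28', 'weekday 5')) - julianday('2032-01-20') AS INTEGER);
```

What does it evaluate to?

773

`weekday 5` advances to the next Friday; 2034-02-28 is a Tuesday, so it moves forward to 2034-03-03.
11 days remain in January 2032 after the 20th (31 − 20).
Full months from February 2032 through February 2034 contribute their day counts.
Then 3 days into March 2034.
Total: 11 + 29 + 31 + 30 + 31 + 30 + 31 + 31 + 30 + 31 + 30 + 31 + 31 + 28 + 31 + 30 + 31 + 30 + 31 + 31 + 30 + 31 + 30 + 31 + 31 + 28 + 3 = 773.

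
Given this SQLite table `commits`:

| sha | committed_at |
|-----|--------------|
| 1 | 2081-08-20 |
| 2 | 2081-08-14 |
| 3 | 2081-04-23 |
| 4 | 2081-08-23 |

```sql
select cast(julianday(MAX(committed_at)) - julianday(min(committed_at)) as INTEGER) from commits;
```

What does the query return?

MIN = 2081-04-23, MAX = 2081-08-23.
7 days remain in April 2081 after the 23rd (30 − 23).
May 2081: 31 days.
June 2081: 30 days.
July 2081: 31 days.
Then 23 days into August 2081.
Total: 7 + 31 + 30 + 31 + 23 = 122.

122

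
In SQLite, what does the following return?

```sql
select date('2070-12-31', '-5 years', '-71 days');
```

2065-10-21

Adding -5 years to 2070-12-31 gives 2065-12-31.
Applying '-71 days' to 2065-12-31: counting 71 days back gives 2065-10-21.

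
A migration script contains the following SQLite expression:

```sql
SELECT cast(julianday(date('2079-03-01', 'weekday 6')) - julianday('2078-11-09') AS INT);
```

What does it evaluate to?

115

`weekday 6` advances to the next Saturday; 2079-03-01 is a Wednesday, so it moves forward to 2079-03-04.
21 days remain in November 2078 after the 9th (30 − 9).
December 2078: 31 days.
January 2079: 31 days.
February 2079: 28 days.
Then 4 days into March 2079.
Total: 21 + 31 + 31 + 28 + 4 = 115.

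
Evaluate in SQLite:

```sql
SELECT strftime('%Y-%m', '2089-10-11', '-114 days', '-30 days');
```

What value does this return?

First apply '-114 days', '-30 days': 2089-10-11 → 2089-05-20.
`%Y-%m` extracts the year-month: 2089-05.

2089-05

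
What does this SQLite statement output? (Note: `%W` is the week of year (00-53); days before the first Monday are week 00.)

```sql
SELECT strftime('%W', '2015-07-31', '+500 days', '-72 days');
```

39

First apply '+500 days', '-72 days': 2015-07-31 → 2016-10-01.
2016-10-01 is a Saturday. SQLite's %W counts Mondays since the year started; the result is 39.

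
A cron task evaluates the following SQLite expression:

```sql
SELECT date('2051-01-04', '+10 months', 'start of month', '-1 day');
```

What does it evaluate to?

Adding +10 months to 2051-01-04 gives 2051-11-04.
`start of month` rewinds 2051-11-04 to 2051-11-01.
Going back 1 day from 2051-11-01 reaches 2051-10-31 (last day of October, 31 days).

2051-10-31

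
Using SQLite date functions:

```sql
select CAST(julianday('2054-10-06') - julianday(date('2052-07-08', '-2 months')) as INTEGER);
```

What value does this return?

881

Adding -2 months to 2052-07-08 gives 2052-05-08.
23 days remain in May 2052 after the 8th (31 − 8).
Full months from June 2052 through September 2054 contribute their day counts.
Then 6 days into October 2054.
Total: 23 + 30 + 31 + 31 + 30 + 31 + 30 + 31 + 31 + 28 + 31 + 30 + 31 + 30 + 31 + 31 + 30 + 31 + 30 + 31 + 31 + 28 + 31 + 30 + 31 + 30 + 31 + 31 + 30 + 6 = 881.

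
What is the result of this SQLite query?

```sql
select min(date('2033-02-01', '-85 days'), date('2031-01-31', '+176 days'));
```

date('2033-02-01', '-85 days') → 2032-11-08.
date('2031-01-31', '+176 days') → 2031-07-26.
Earlier of the two is 2031-07-26.

2031-07-26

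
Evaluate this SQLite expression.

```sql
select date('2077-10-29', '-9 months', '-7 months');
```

2076-06-29

Adding -9 months to 2077-10-29 gives 2077-01-29.
Adding -7 months to 2077-01-29 gives 2076-06-29.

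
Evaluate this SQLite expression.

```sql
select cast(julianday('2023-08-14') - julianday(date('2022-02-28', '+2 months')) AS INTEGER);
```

Adding +2 months to 2022-02-28 gives 2022-04-28.
2 days remain in April 2022 after the 28th (30 − 28).
Full months from May 2022 through July 2023 contribute their day counts.
Then 14 days into August 2023.
Total: 2 + 31 + 30 + 31 + 31 + 30 + 31 + 30 + 31 + 31 + 28 + 31 + 30 + 31 + 30 + 31 + 14 = 473.

473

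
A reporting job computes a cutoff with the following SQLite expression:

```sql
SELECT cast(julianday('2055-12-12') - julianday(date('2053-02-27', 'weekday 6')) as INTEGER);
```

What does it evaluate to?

1016

`weekday 6` advances to the next Saturday; 2053-02-27 is a Thursday, so it moves forward to 2053-03-01.
30 days remain in March 2053 after the 1st (31 − 1).
Full months from April 2053 through November 2055 contribute their day counts.
Then 12 days into December 2055.
Total: 30 + 30 + 31 + 30 + 31 + 31 + 30 + 31 + 30 + 31 + 31 + 28 + 31 + 30 + 31 + 30 + 31 + 31 + 30 + 31 + 30 + 31 + 31 + 28 + 31 + 30 + 31 + 30 + 31 + 31 + 30 + 31 + 30 + 12 = 1016.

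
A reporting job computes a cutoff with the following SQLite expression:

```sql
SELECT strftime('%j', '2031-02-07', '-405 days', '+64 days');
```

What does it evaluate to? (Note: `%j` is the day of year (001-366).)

First apply '-405 days', '+64 days': 2031-02-07 → 2030-03-03.
Day-of-year for 2030-03-03: days since 2030-01-01 inclusive = 62, zero-padded to 062.

062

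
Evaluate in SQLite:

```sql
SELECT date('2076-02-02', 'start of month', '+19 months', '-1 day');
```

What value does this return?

2077-08-31

`start of month` rewinds 2076-02-02 to 2076-02-01.
Adding +19 months to 2076-02-01 gives 2077-09-01.
Going back 1 day from 2077-09-01 reaches 2077-08-31 (last day of August, 31 days).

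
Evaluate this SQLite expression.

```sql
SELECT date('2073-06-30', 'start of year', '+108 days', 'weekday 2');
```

2073-04-25

`start of year` rewinds 2073-06-30 to 2073-01-01.
Applying '+108 days' to 2073-01-01: counting 108 days forward gives 2073-04-19.
`weekday 2` advances to the next Tuesday; 2073-04-19 is a Wednesday, so it moves forward to 2073-04-25.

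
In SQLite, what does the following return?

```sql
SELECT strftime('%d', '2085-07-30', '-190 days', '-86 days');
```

27

First apply '-190 days', '-86 days': 2085-07-30 → 2084-10-27.
`%d` extracts the 2-digit day of month: 27.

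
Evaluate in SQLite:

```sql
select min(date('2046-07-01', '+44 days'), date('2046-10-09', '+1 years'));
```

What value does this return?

2046-08-14

date('2046-07-01', '+44 days') → 2046-08-14.
date('2046-10-09', '+1 years') → 2047-10-09.
Earlier of the two is 2046-08-14.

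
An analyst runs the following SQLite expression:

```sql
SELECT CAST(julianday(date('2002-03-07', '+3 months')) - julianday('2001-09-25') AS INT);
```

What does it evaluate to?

Adding +3 months to 2002-03-07 gives 2002-06-07.
5 days remain in September 2001 after the 25th (30 − 25).
Full months from October 2001 through May 2002 contribute their day counts.
Then 7 days into June 2002.
Total: 5 + 31 + 30 + 31 + 31 + 28 + 31 + 30 + 31 + 7 = 255.

255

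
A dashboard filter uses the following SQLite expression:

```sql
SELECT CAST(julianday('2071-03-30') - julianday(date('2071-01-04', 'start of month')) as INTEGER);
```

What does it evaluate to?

88

`start of month` rewinds 2071-01-04 to 2071-01-01.
30 days remain in January 2071 after the 1st (31 − 1).
February 2071: 28 days.
Then 30 days into March 2071.
Total: 30 + 28 + 30 = 88.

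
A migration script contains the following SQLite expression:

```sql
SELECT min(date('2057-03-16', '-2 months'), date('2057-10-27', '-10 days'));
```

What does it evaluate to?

date('2057-03-16', '-2 months') → 2057-01-16.
date('2057-10-27', '-10 days') → 2057-10-17.
Earlier of the two is 2057-01-16.

2057-01-16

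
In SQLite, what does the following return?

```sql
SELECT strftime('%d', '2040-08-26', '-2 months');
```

First apply '-2 months': 2040-08-26 → 2040-06-26.
`%d` extracts the 2-digit day of month: 26.

26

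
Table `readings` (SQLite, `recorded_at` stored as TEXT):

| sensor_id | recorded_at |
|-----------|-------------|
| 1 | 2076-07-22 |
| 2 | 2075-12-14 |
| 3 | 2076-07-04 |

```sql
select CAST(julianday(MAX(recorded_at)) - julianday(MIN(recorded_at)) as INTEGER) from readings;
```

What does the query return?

221

MIN = 2075-12-14, MAX = 2076-07-22.
17 days remain in December 2075 after the 14th (31 − 14).
Full months from January 2076 through June 2076 contribute their day counts.
Then 22 days into July 2076.
Total: 17 + 31 + 29 + 31 + 30 + 31 + 30 + 22 = 221.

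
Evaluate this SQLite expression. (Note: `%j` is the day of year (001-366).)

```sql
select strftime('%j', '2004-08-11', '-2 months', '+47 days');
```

210

First apply '-2 months', '+47 days': 2004-08-11 → 2004-07-28.
Day-of-year for 2004-07-28: days since 2004-01-01 inclusive = 210, zero-padded to 210.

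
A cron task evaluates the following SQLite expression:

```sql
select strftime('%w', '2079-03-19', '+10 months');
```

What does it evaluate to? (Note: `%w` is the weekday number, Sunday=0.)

First apply '+10 months': 2079-03-19 → 2080-01-19.
2080-01-19 is a Friday; with Sunday=0 that is 5.

5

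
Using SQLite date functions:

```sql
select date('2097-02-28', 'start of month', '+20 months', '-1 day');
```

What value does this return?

`start of month` rewinds 2097-02-28 to 2097-02-01.
Adding +20 months to 2097-02-01 gives 2098-10-01.
Going back 1 day from 2098-10-01 reaches 2098-09-30 (last day of September, 30 days).

2098-09-30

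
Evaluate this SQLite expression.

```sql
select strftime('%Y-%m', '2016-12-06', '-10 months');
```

2016-02

First apply '-10 months': 2016-12-06 → 2016-02-06.
`%Y-%m` extracts the year-month: 2016-02.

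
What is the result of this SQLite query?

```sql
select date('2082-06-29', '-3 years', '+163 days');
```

2079-12-09

Adding -3 years to 2082-06-29 gives 2079-06-29.
Applying '+163 days' to 2079-06-29: counting 163 days forward gives 2079-12-09.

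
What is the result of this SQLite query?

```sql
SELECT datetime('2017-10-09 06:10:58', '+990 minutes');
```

2017-10-09 22:40:58

990 minutes = 16h 30m; +990 minutes from 2017-10-09 06:10:58 is 2017-10-09 22:40:58.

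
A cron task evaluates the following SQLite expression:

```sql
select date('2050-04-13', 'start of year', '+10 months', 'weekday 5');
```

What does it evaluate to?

2050-11-04

`start of year` rewinds 2050-04-13 to 2050-01-01.
Adding +10 months to 2050-01-01 gives 2050-11-01.
`weekday 5` advances to the next Friday; 2050-11-01 is a Tuesday, so it moves forward to 2050-11-04.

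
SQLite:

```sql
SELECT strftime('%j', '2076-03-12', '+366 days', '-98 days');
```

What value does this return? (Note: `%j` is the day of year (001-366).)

340

First apply '+366 days', '-98 days': 2076-03-12 → 2076-12-05.
Day-of-year for 2076-12-05: days since 2076-01-01 inclusive = 340, zero-padded to 340.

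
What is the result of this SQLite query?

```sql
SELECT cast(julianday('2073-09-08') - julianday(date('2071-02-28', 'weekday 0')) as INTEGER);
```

922

`weekday 0` advances to the next Sunday; 2071-02-28 is a Saturday, so it moves forward to 2071-03-01.
30 days remain in March 2071 after the 1st (31 − 1).
Full months from April 2071 through August 2073 contribute their day counts.
Then 8 days into September 2073.
Total: 30 + 30 + 31 + 30 + 31 + 31 + 30 + 31 + 30 + 31 + 31 + 29 + 31 + 30 + 31 + 30 + 31 + 31 + 30 + 31 + 30 + 31 + 31 + 28 + 31 + 30 + 31 + 30 + 31 + 31 + 8 = 922.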